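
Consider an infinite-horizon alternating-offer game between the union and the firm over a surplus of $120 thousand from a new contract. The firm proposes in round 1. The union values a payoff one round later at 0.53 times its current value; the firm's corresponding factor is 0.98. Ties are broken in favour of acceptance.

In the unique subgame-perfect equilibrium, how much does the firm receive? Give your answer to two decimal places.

When the firm proposes, the union accepts any offer worth at least 0.53 times what the union would get by proposing next round; and vice versa.
This gives x = 120 − 0.53y and y = 120 − 0.98x, where x and y are each side's share when it proposes.
Hence (1 − 0.53·0.98)x = 120(1 − 0.53), i.e. 0.4806·x = 56.4.
x ≈ 117.3533; the union's share is 120 − x ≈ 2.6467.

117.35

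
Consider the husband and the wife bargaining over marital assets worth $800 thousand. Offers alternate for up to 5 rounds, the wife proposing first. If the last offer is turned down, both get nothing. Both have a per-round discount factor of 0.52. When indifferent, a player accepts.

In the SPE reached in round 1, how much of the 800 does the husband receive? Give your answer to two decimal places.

Round 5 (the wife proposes): rejection yields 0 for the husband; the wife offers 0 and keeps 800.
Round 4 (the husband proposes): the wife can get 800 next round, worth 0.52 × 800 = 416 now; the husband offers that and keeps 384.
Round 3 (the wife proposes): the husband can get 384 next round, worth 0.52 × 384 = 199.68 now. The wife offers 199.68 and keeps 800 − 199.68 = 600.32.
Round 2 (the husband proposes): the wife can get 600.32 next round, worth 0.52 × 600.32 = 312.1664 now, so the husband offers 312.1664, keeping 487.8336.
Round 1 (the wife proposes): the husband can get 487.8336 next round, worth 0.52 × 487.8336 = 253.673472 now, so the wife offers 253.673472, keeping 546.326528.

253.67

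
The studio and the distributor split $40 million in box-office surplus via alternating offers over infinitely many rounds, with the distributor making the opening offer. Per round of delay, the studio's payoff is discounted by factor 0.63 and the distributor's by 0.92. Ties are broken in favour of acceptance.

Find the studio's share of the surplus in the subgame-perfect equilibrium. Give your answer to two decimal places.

4.80

When the distributor proposes, the studio accepts any offer worth at least 0.63 times what the studio would get by proposing next round; and vice versa.
This gives x = 40 − 0.63y and y = 40 − 0.92x, where x and y are each side's share when it proposes.
Hence (1 − 0.63·0.92)x = 40(1 − 0.63), i.e. 0.4204·x = 14.8.
x ≈ 35.2046; the studio's share is 40 − x ≈ 4.7954.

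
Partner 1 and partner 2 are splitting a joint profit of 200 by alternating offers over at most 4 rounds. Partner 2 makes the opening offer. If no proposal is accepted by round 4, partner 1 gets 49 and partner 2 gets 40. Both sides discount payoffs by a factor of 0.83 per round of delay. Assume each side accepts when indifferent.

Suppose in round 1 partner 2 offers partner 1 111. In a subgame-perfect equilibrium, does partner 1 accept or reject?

Reject

Work out partner 1's continuation value if the offer is rejected.
Round 4 (partner 1 proposes): partner 2 gets 40 if talks fail, so partner 1 offers 40 and keeps 160.
Round 3 (partner 2 proposes): partner 1 can get 160 next round, worth 0.83 × 160 = 132.8 now. Partner 2 offers 132.8 and keeps 200 − 132.8 = 67.2.
Round 2 (partner 1 proposes): partner 2 can get 67.2 next round, worth 0.83 × 67.2 = 55.776 now, so partner 1 offers 55.776, keeping 144.224.
So by rejecting in round 1, partner 1 gets 144.224 next round, worth 0.83 × 144.224 = 119.70592 now.
Offer 111 < 119.70592, so partner 1 rejects.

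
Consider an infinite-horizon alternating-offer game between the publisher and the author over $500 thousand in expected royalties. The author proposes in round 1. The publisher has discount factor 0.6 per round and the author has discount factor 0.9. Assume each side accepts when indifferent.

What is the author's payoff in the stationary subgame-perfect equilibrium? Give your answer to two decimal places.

In a stationary SPE each proposer offers the other exactly their discounted continuation value.
If the author keeps x when proposing and the publisher keeps y when proposing, then x = 500 − 0.6y and y = 500 − 0.9x.
Solving: x = 500(1 − 0.6) / (1 − 0.9·0.6) = 200 / 0.46 ≈ 434.7826.
The publisher gets 500 − 434.7826 ≈ 65.2174.

434.78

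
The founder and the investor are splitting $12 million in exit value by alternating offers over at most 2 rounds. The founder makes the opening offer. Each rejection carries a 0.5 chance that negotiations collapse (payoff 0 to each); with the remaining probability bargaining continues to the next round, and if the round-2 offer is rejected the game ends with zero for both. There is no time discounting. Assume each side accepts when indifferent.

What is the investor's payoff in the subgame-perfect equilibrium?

6

By backward induction:
Round 2 (the investor proposes): the founder will accept anything ≥ 0, so the investor offers 0 and keeps 12.
Round 1 (the founder proposes): rejecting gives the investor an expected 0.5 × 12 = 6. The founder offers 6 and keeps 12 − 6 = 6.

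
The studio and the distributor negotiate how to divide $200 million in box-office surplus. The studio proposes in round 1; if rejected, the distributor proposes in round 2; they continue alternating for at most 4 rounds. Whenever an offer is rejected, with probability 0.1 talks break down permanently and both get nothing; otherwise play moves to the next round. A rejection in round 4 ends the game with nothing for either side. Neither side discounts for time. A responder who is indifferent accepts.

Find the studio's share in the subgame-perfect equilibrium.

By backward induction:
Round 4 (the distributor proposes): the studio will accept anything ≥ 0, so the distributor offers 0 and keeps 200.
Round 3 (the studio proposes): rejecting gives the distributor an expected 0.9 × 200 = 180. The studio offers 180 and keeps 200 − 180 = 20.
Round 2 (the distributor proposes): rejecting gives the studio an expected 0.9 × 20 = 18; the distributor offers that and keeps 182.
Round 1 (the studio proposes): rejecting gives the distributor an expected 0.9 × 182 = 163.8. The studio offers 163.8 and keeps 200 − 163.8 = 36.2.

36.2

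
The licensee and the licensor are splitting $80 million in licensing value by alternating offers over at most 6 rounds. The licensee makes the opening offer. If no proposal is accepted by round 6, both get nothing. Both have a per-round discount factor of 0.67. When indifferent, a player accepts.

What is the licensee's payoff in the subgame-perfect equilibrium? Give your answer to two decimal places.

Round 6 (the licensor proposes): the licensee will accept anything ≥ 0, so the licensor offers 0 and keeps 80.
Round 5 (the licensee proposes): the licensor can get 80 next round, worth 0.67 × 80 = 53.6 now, so the licensee offers 53.6, keeping 26.4.
Round 4 (the licensor proposes): the licensee can get 26.4 next round, worth 0.67 × 26.4 = 17.688 now; the licensor offers that and keeps 62.312.
Round 3 (the licensee proposes): the licensor can get 62.312 next round, worth 0.67 × 62.312 = 41.74904 now, so the licensee offers 41.74904, keeping 38.25096.
Round 2 (the licensor proposes): the licensee can get 38.25096 next round, worth 0.67 × 38.25096 = 25.6281432 now; the licensor offers that and keeps 54.3718568.
Round 1 (the licensee proposes): the licensor can get 54.3718568 next round, worth 0.67 × 54.3718568 = 36.429144056 now. The licensee offers 36.429144056 and keeps 80 − 36.429144056 = 43.570855944.

43.57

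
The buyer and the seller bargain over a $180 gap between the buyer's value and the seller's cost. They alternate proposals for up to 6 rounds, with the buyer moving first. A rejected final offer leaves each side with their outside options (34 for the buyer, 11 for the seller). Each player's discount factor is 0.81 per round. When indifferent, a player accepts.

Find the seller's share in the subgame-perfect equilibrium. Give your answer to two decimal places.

Work backward from the last round.
Round 6 (the seller proposes): the buyer gets 34 if talks fail, so the seller offers 34 and keeps 146.
Round 5 (the buyer proposes): the seller can get 146 next round, worth 0.81 × 146 = 118.26 now. The buyer offers 118.26 and keeps 180 − 118.26 = 61.74.
Round 4 (the seller proposes): the buyer can get 61.74 next round, worth 0.81 × 61.74 = 50.0094 now; the seller offers that and keeps 129.9906.
Round 3 (the buyer proposes): the seller can get 129.9906 next round, worth 0.81 × 129.9906 = 105.292386 now, so the buyer offers 105.292386, keeping 74.707614.
Round 2 (the seller proposes): the buyer can get 74.707614 next round, worth 0.81 × 74.707614 = 60.51316734 now; the seller offers that and keeps 119.48683266.
Round 1 (the buyer proposes): the seller can get 119.48683266 next round, worth 0.81 × 119.48683266 = 96.7843344546 now. The buyer offers 96.7843344546 and keeps 180 − 96.7843344546 = 83.2156655454.

96.78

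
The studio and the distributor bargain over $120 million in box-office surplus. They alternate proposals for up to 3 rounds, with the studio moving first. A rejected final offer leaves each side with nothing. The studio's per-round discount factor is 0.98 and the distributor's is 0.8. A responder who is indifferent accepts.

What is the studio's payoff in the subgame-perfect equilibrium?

118.08

Work backward from the last round.
Round 3 (the studio proposes): rejection yields 0 for the distributor; the studio offers 0 and keeps 120.
Round 2 (the distributor proposes): the studio can get 120 next round, worth 0.98 × 120 = 117.6 now. The distributor offers 117.6 and keeps 120 − 117.6 = 2.4.
Round 1 (the studio proposes): the distributor can get 2.4 next round, worth 0.8 × 2.4 = 1.92 now. The studio offers 1.92 and keeps 120 − 1.92 = 118.08.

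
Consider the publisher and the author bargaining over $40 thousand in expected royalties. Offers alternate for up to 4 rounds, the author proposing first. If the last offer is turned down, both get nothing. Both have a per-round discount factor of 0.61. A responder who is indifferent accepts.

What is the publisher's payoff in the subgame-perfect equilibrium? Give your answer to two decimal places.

18.60

Work backward from the last round.
Round 4 (the publisher proposes): the author will accept anything ≥ 0, so the publisher offers 0 and keeps 40.
Round 3 (the author proposes): the publisher can get 40 next round, worth 0.61 × 40 = 24.4 now; the author offers that and keeps 15.6.
Round 2 (the publisher proposes): the author can get 15.6 next round, worth 0.61 × 15.6 = 9.516 now; the publisher offers that and keeps 30.484.
Round 1 (the author proposes): the publisher can get 30.484 next round, worth 0.61 × 30.484 = 18.59524 now, so the author offers 18.59524, keeping 21.40476.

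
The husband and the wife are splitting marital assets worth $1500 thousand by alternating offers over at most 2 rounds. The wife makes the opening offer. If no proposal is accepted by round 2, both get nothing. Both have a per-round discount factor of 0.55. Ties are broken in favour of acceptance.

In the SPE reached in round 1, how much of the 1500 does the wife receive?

By backward induction:
Round 2 (the husband proposes): the wife will accept anything ≥ 0, so the husband offers 0 and keeps 1500.
Round 1 (the wife proposes): the husband can get 1500 next round, worth 0.55 × 1500 = 825 now; the wife offers that and keeps 675.

675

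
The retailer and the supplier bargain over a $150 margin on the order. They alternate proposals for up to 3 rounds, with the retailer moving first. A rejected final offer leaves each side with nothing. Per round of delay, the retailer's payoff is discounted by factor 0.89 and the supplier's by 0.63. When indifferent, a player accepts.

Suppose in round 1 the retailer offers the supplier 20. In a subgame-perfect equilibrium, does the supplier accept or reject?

Accept

Work out the supplier's continuation value if the offer is rejected.
Round 3 (the retailer proposes): the supplier will accept anything ≥ 0, so the retailer offers 0 and keeps 150.
Round 2 (the supplier proposes): the retailer can get 150 next round, worth 0.89 × 150 = 133.5 now; the supplier offers that and keeps 16.5.
So by rejecting in round 1, the supplier gets 16.5 next round, worth 0.63 × 16.5 = 10.395 now.
Offer 20 ≥ 10.395, so the supplier accepts.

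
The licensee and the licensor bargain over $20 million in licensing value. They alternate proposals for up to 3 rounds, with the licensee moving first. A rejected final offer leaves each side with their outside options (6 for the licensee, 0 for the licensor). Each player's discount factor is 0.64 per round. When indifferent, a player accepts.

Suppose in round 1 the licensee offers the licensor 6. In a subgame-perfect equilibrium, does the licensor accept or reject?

Accept

Round 3 (the licensee proposes): rejection yields 0 for the licensor; the licensee offers 0 and keeps 20.
Round 2 (the licensor proposes): the licensee can get 20 next round, worth 0.64 × 20 = 12.8 now; the licensor offers that and keeps 7.2.
So by rejecting in round 1, the licensor gets 7.2 next round, worth 0.64 × 7.2 = 4.608 now.
Offer 6 ≥ 4.608, so the licensor accepts.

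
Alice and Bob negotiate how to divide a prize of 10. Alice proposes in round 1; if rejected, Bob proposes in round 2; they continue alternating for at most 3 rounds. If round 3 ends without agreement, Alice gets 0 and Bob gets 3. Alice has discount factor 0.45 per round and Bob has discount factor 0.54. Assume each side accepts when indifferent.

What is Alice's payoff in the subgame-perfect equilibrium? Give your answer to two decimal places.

Round 3 (Alice proposes): Bob gets 3 if talks fail, so Alice offers 3 and keeps 7.
Round 2 (Bob proposes): Alice can get 7 next round, worth 0.45 × 7 = 3.15 now. Bob offers 3.15 and keeps 10 − 3.15 = 6.85.
Round 1 (Alice proposes): Bob can get 6.85 next round, worth 0.54 × 6.85 = 3.699 now; Alice offers that and keeps 6.301.

6.30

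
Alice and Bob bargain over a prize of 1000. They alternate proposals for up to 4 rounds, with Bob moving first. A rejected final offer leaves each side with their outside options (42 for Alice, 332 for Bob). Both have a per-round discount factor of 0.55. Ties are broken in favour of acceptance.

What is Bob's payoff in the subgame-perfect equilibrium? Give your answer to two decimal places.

641.36

Round 4 (Alice proposes): Bob gets 332 if talks fail, so Alice offers 332 and keeps 668.
Round 3 (Bob proposes): Alice can get 668 next round, worth 0.55 × 668 = 367.4 now. Bob offers 367.4 and keeps 1000 − 367.4 = 632.6.
Round 2 (Alice proposes): Bob can get 632.6 next round, worth 0.55 × 632.6 = 347.93 now, so Alice offers 347.93, keeping 652.07.
Round 1 (Bob proposes): Alice can get 652.07 next round, worth 0.55 × 652.07 = 358.6385 now. Bob offers 358.6385 and keeps 1000 − 358.6385 = 641.3615.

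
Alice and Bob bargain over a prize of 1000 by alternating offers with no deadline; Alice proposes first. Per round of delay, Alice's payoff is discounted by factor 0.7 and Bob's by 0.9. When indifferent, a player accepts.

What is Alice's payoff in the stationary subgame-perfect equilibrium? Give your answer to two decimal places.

When Alice proposes, Bob accepts any offer worth at least 0.9 times what Bob would get by proposing next round; and vice versa.
This gives x = 1000 − 0.9y and y = 1000 − 0.7x, where x and y are each side's share when it proposes.
Hence (1 − 0.9·0.7)x = 1000(1 − 0.9), i.e. 0.37·x = 100.
x ≈ 270.2703; Bob's share is 1000 − x ≈ 729.7297.

270.27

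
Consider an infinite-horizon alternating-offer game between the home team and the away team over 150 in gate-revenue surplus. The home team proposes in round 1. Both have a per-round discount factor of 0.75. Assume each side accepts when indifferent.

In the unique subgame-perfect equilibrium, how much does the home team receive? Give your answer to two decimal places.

85.71

In a stationary SPE each proposer offers the other exactly their discounted continuation value.
If the home team keeps x when proposing and the away team keeps y when proposing, then x = 150 − 0.75y and y = 150 − 0.75x.
Solving: x = 150(1 − 0.75) / (1 − 0.75·0.75) = 37.5 / 0.4375 ≈ 85.7143.
The away team gets 150 − 85.7143 ≈ 64.2857.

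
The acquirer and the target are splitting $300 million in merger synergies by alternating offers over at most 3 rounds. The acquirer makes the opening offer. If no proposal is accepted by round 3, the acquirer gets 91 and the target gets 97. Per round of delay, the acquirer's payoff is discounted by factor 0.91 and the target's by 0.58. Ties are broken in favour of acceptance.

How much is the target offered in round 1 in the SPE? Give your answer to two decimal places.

66.86

Round 3 (the acquirer proposes): the target gets 97 if talks fail, so the acquirer offers 97 and keeps 203.
Round 2 (the target proposes): the acquirer can get 203 next round, worth 0.91 × 203 = 184.73 now. The target offers 184.73 and keeps 300 − 184.73 = 115.27.
Round 1 (the acquirer proposes): the target can get 115.27 next round, worth 0.58 × 115.27 = 66.8566 now, so the acquirer offers 66.8566, keeping 233.1434.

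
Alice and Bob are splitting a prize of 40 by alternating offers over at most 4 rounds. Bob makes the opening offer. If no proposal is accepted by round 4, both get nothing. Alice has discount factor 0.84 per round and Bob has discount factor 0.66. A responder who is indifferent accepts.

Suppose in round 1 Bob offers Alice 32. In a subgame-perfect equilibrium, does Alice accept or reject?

Accept

Work out Alice's continuation value if the offer is rejected.
Round 4 (Alice proposes): rejection yields 0 for Bob; Alice offers 0 and keeps 40.
Round 3 (Bob proposes): Alice can get 40 next round, worth 0.84 × 40 = 33.6 now. Bob offers 33.6 and keeps 40 − 33.6 = 6.4.
Round 2 (Alice proposes): Bob can get 6.4 next round, worth 0.66 × 6.4 = 4.224 now. Alice offers 4.224 and keeps 40 − 4.224 = 35.776.
So by rejecting in round 1, Alice gets 35.776 next round, worth 0.84 × 35.776 = 30.05184 now.
Offer 32 ≥ 30.05184, so Alice accepts.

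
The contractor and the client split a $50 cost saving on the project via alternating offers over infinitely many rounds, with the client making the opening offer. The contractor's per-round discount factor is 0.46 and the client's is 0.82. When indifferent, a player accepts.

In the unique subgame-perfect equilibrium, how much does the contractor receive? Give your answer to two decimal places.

6.65

Let x be the client's share when the client proposes and y be the contractor's share when the contractor proposes.
The contractor accepts iff offered ≥ 0.46·y, so x = 50 − 0.46y. Symmetrically y = 50 − 0.82x.
Substituting: x = 50 − 0.46(50 − 0.82x), giving x(1 − 0.82·0.46) = 50(1 − 0.46).
So x = 50 × 0.54 / 0.6228 ≈ 43.3526, and the contractor receives 50 − x ≈ 6.6474.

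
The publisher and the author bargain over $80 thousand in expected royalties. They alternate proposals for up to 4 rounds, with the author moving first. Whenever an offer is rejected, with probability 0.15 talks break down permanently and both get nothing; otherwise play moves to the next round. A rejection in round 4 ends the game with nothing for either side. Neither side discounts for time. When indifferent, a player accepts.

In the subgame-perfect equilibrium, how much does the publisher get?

By backward induction:
Round 4 (the publisher proposes): the author will accept anything ≥ 0, so the publisher offers 0 and keeps 80.
Round 3 (the author proposes): rejecting gives the publisher an expected 0.85 × 80 = 68. The author offers 68 and keeps 80 − 68 = 12.
Round 2 (the publisher proposes): rejecting gives the author an expected 0.85 × 12 = 10.2. The publisher offers 10.2 and keeps 80 − 10.2 = 69.8.
Round 1 (the author proposes): rejecting gives the publisher an expected 0.85 × 69.8 = 59.33. The author offers 59.33 and keeps 80 − 59.33 = 20.67.

59.33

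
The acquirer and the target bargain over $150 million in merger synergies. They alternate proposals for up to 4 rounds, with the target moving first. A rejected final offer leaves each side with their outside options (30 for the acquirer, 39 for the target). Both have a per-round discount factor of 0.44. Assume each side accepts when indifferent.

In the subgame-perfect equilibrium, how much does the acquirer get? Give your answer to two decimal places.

Round 4 (the acquirer proposes): the target gets 39 if talks fail, so the acquirer offers 39 and keeps 111.
Round 3 (the target proposes): the acquirer can get 111 next round, worth 0.44 × 111 = 48.84 now; the target offers that and keeps 101.16.
Round 2 (the acquirer proposes): the target can get 101.16 next round, worth 0.44 × 101.16 = 44.5104 now, so the acquirer offers 44.5104, keeping 105.4896.
Round 1 (the target proposes): the acquirer can get 105.4896 next round, worth 0.44 × 105.4896 = 46.415424 now, so the target offers 46.415424, keeping 103.584576.

46.42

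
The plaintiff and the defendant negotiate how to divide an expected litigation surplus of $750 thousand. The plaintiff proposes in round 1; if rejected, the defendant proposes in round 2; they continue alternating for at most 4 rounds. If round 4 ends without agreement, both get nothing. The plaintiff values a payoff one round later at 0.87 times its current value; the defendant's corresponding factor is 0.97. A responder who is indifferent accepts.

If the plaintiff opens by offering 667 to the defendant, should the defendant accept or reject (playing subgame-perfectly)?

Reject

Round 4 (the defendant proposes): the plaintiff will accept anything ≥ 0, so the defendant offers 0 and keeps 750.
Round 3 (the plaintiff proposes): the defendant can get 750 next round, worth 0.97 × 750 = 727.5 now; the plaintiff offers that and keeps 22.5.
Round 2 (the defendant proposes): the plaintiff can get 22.5 next round, worth 0.87 × 22.5 = 19.575 now, so the defendant offers 19.575, keeping 730.425.
So by rejecting in round 1, the defendant gets 730.425 next round, worth 0.97 × 730.425 = 708.51225 now.
Offer 667 < 708.51225, so the defendant rejects.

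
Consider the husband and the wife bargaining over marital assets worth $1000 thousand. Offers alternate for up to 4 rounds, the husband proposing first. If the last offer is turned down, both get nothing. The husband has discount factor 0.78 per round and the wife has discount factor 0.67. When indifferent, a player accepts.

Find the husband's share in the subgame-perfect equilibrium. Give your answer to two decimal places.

502.46

Solve by backward induction from round 4.
Round 4 (the wife proposes): rejection yields 0 for the husband; the wife offers 0 and keeps 1000.
Round 3 (the husband proposes): the wife can get 1000 next round, worth 0.67 × 1000 = 670 now. The husband offers 670 and keeps 1000 − 670 = 330.
Round 2 (the wife proposes): the husband can get 330 next round, worth 0.78 × 330 = 257.4 now. The wife offers 257.4 and keeps 1000 − 257.4 = 742.6.
Round 1 (the husband proposes): the wife can get 742.6 next round, worth 0.67 × 742.6 = 497.542 now, so the husband offers 497.542, keeping 502.458.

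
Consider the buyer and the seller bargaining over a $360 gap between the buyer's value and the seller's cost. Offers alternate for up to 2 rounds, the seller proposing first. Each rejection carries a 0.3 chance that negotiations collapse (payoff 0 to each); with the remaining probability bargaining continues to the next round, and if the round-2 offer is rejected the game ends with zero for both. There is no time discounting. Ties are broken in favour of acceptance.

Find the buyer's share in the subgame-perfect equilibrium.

By backward induction:
Round 2 (the buyer proposes): rejection yields 0 for the seller; the buyer offers 0 and keeps 360.
Round 1 (the seller proposes): rejecting gives the buyer an expected 0.7 × 360 = 252. The seller offers 252 and keeps 360 − 252 = 108.

252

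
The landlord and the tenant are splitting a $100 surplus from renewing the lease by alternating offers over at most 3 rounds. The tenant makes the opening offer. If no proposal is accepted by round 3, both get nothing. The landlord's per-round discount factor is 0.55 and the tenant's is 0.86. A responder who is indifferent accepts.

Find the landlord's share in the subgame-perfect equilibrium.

7.7

Solve by backward induction from round 3.
Round 3 (the tenant proposes): the landlord will accept anything ≥ 0, so the tenant offers 0 and keeps 100.
Round 2 (the landlord proposes): the tenant can get 100 next round, worth 0.86 × 100 = 86 now; the landlord offers that and keeps 14.
Round 1 (the tenant proposes): the landlord can get 14 next round, worth 0.55 × 14 = 7.7 now; the tenant offers that and keeps 92.3.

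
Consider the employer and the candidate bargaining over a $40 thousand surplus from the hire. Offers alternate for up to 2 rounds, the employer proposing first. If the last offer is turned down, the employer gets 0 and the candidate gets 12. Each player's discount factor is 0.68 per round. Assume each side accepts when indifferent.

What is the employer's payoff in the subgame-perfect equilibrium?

12.8

Solve by backward induction from round 2.
Round 2 (the candidate proposes): the employer will accept anything ≥ 0, so the candidate offers 0 and keeps 40.
Round 1 (the employer proposes): the candidate can get 40 next round, worth 0.68 × 40 = 27.2 now; the employer offers that and keeps 12.8.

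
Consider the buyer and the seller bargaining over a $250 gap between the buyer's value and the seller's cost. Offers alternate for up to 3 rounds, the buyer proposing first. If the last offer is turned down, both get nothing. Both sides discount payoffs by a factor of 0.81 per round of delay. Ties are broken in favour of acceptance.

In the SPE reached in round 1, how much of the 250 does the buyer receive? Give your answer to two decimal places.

211.53

Round 3 (the buyer proposes): the seller will accept anything ≥ 0, so the buyer offers 0 and keeps 250.
Round 2 (the seller proposes): the buyer can get 250 next round, worth 0.81 × 250 = 202.5 now. The seller offers 202.5 and keeps 250 − 202.5 = 47.5.
Round 1 (the buyer proposes): the seller can get 47.5 next round, worth 0.81 × 47.5 = 38.475 now; the buyer offers that and keeps 211.525.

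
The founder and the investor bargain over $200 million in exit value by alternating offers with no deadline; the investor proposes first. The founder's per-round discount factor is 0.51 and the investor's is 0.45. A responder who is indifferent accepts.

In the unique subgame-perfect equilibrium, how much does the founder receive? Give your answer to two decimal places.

72.81

In a stationary SPE each proposer offers the other exactly their discounted continuation value.
If the investor keeps x when proposing and the founder keeps y when proposing, then x = 200 − 0.51y and y = 200 − 0.45x.
Solving: x = 200(1 − 0.51) / (1 − 0.45·0.51) = 98 / 0.7705 ≈ 127.1901.
The founder gets 200 − 127.1901 ≈ 72.8099.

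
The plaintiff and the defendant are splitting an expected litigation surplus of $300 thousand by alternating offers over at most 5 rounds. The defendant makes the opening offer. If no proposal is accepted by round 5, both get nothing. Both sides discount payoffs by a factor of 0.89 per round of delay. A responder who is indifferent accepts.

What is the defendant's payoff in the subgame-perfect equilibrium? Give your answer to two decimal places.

Work backward from the last round.
Round 5 (the defendant proposes): the plaintiff will accept anything ≥ 0, so the defendant offers 0 and keeps 300.
Round 4 (the plaintiff proposes): the defendant can get 300 next round, worth 0.89 × 300 = 267 now. The plaintiff offers 267 and keeps 300 − 267 = 33.
Round 3 (the defendant proposes): the plaintiff can get 33 next round, worth 0.89 × 33 = 29.37 now; the defendant offers that and keeps 270.63.
Round 2 (the plaintiff proposes): the defendant can get 270.63 next round, worth 0.89 × 270.63 = 240.8607 now, so the plaintiff offers 240.8607, keeping 59.1393.
Round 1 (the defendant proposes): the plaintiff can get 59.1393 next round, worth 0.89 × 59.1393 = 52.633977 now. The defendant offers 52.633977 and keeps 300 − 52.633977 = 247.366023.

247.37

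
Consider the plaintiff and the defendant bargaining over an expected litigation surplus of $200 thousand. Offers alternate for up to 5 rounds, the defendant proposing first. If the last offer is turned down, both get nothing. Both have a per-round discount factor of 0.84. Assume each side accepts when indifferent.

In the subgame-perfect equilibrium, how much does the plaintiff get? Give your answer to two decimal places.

Work backward from the last round.
Round 5 (the defendant proposes): rejection yields 0 for the plaintiff; the defendant offers 0 and keeps 200.
Round 4 (the plaintiff proposes): the defendant can get 200 next round, worth 0.84 × 200 = 168 now, so the plaintiff offers 168, keeping 32.
Round 3 (the defendant proposes): the plaintiff can get 32 next round, worth 0.84 × 32 = 26.88 now. The defendant offers 26.88 and keeps 200 − 26.88 = 173.12.
Round 2 (the plaintiff proposes): the defendant can get 173.12 next round, worth 0.84 × 173.12 = 145.4208 now; the plaintiff offers that and keeps 54.5792.
Round 1 (the defendant proposes): the plaintiff can get 54.5792 next round, worth 0.84 × 54.5792 = 45.846528 now, so the defendant offers 45.846528, keeping 154.153472.

45.85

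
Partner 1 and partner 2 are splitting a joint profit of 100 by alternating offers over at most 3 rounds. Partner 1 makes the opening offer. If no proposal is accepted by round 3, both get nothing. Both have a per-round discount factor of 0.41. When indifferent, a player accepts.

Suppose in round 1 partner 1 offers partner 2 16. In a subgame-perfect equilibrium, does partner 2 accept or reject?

Reject

Round 3 (partner 1 proposes): rejection yields 0 for partner 2; partner 1 offers 0 and keeps 100.
Round 2 (partner 2 proposes): partner 1 can get 100 next round, worth 0.41 × 100 = 41 now, so partner 2 offers 41, keeping 59.
So by rejecting in round 1, partner 2 gets 59 next round, worth 0.41 × 59 = 24.19 now.
Offer 16 < 24.19, so partner 2 rejects.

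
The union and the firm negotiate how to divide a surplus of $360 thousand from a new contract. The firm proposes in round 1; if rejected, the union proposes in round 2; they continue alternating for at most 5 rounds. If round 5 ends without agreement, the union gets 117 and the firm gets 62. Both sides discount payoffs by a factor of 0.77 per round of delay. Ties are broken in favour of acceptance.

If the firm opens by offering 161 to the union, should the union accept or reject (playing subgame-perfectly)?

Accept

Round 5 (the firm proposes): the union gets 117 if talks fail, so the firm offers 117 and keeps 243.
Round 4 (the union proposes): the firm can get 243 next round, worth 0.77 × 243 = 187.11 now. The union offers 187.11 and keeps 360 − 187.11 = 172.89.
Round 3 (the firm proposes): the union can get 172.89 next round, worth 0.77 × 172.89 = 133.1253 now; the firm offers that and keeps 226.8747.
Round 2 (the union proposes): the firm can get 226.8747 next round, worth 0.77 × 226.8747 = 174.693519 now. The union offers 174.693519 and keeps 360 − 174.693519 = 185.306481.
So by rejecting in round 1, the union gets 185.306481 next round, worth 0.77 × 185.306481 = 142.68599037 now.
Offer 161 ≥ 142.68599037, so the union accepts.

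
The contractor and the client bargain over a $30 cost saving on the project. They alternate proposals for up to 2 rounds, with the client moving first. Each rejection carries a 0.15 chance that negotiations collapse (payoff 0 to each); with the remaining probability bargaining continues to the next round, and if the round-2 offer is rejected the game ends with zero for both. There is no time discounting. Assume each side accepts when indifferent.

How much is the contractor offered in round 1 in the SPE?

25.5

By backward induction:
Round 2 (the contractor proposes): the client will accept anything ≥ 0, so the contractor offers 0 and keeps 30.
Round 1 (the client proposes): rejecting gives the contractor an expected 0.85 × 30 = 25.5, so the client offers 25.5, keeping 4.5.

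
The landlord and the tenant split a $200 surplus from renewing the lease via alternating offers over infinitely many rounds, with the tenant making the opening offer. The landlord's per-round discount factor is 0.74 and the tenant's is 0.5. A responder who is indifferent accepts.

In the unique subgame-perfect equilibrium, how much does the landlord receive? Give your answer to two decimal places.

117.46

When the tenant proposes, the landlord accepts any offer worth at least 0.74 times what the landlord would get by proposing next round; and vice versa.
This gives x = 200 − 0.74y and y = 200 − 0.5x, where x and y are each side's share when it proposes.
Hence (1 − 0.74·0.5)x = 200(1 − 0.74), i.e. 0.63·x = 52.
x ≈ 82.5397; the landlord's share is 200 − x ≈ 117.4603.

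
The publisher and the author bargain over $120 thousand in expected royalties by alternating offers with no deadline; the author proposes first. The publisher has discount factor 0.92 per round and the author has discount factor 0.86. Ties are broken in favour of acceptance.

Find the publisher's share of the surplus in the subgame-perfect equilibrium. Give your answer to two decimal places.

Let x be the author's share when the author proposes and y be the publisher's share when the publisher proposes.
The publisher accepts iff offered ≥ 0.92·y, so x = 120 − 0.92y. Symmetrically y = 120 − 0.86x.
Substituting: x = 120 − 0.92(120 − 0.86x), giving x(1 − 0.86·0.92) = 120(1 − 0.92).
So x = 120 × 0.08 / 0.2088 ≈ 45.9770, and the publisher receives 120 − x ≈ 74.0230.

74.02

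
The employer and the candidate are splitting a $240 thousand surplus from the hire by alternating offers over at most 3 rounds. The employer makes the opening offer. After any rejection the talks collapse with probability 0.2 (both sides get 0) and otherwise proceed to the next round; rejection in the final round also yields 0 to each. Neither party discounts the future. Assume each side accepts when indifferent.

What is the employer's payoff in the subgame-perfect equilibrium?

201.6

Round 3 (the employer proposes): rejection yields 0 for the candidate; the employer offers 0 and keeps 240.
Round 2 (the candidate proposes): rejecting gives the employer an expected 0.8 × 240 = 192; the candidate offers that and keeps 48.
Round 1 (the employer proposes): rejecting gives the candidate an expected 0.8 × 48 = 38.4. The employer offers 38.4 and keeps 240 − 38.4 = 201.6.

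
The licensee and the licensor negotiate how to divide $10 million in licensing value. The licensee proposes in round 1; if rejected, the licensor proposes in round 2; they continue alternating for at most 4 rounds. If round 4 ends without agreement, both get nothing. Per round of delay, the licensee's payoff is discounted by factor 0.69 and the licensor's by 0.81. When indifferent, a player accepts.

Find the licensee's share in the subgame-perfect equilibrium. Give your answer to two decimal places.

2.96

Round 4 (the licensor proposes): the licensee will accept anything ≥ 0, so the licensor offers 0 and keeps 10.
Round 3 (the licensee proposes): the licensor can get 10 next round, worth 0.81 × 10 = 8.1 now, so the licensee offers 8.1, keeping 1.9.
Round 2 (the licensor proposes): the licensee can get 1.9 next round, worth 0.69 × 1.9 = 1.311 now; the licensor offers that and keeps 8.689.
Round 1 (the licensee proposes): the licensor can get 8.689 next round, worth 0.81 × 8.689 = 7.03809 now. The licensee offers 7.03809 and keeps 10 − 7.03809 = 2.96191.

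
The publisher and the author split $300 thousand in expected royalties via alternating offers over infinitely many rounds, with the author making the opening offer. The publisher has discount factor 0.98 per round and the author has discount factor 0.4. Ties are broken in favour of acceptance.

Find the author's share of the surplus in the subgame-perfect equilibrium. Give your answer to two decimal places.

Let x be the author's share when the author proposes and y be the publisher's share when the publisher proposes.
The publisher accepts iff offered ≥ 0.98·y, so x = 300 − 0.98y. Symmetrically y = 300 − 0.4x.
Substituting: x = 300 − 0.98(300 − 0.4x), giving x(1 − 0.4·0.98) = 300(1 − 0.98).
So x = 300 × 0.02 / 0.608 ≈ 9.8684, and the publisher receives 300 − x ≈ 290.1316.

9.87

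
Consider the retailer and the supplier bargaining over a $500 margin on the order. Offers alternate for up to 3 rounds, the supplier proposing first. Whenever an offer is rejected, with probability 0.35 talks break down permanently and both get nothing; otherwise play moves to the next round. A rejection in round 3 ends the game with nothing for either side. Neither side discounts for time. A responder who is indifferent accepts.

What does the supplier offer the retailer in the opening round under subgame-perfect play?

By backward induction:
Round 3 (the supplier proposes): the retailer will accept anything ≥ 0, so the supplier offers 0 and keeps 500.
Round 2 (the retailer proposes): rejecting gives the supplier an expected 0.65 × 500 = 325; the retailer offers that and keeps 175.
Round 1 (the supplier proposes): rejecting gives the retailer an expected 0.65 × 175 = 113.75, so the supplier offers 113.75, keeping 386.25.

113.75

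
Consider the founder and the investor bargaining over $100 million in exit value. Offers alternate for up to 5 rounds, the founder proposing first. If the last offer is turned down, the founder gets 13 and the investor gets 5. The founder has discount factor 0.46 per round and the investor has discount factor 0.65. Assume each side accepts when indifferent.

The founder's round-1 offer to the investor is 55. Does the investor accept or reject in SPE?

Work out the investor's continuation value if the offer is rejected.
Round 5 (the founder proposes): the investor gets 5 if talks fail, so the founder offers 5 and keeps 95.
Round 4 (the investor proposes): the founder can get 95 next round, worth 0.46 × 95 = 43.7 now; the investor offers that and keeps 56.3.
Round 3 (the founder proposes): the investor can get 56.3 next round, worth 0.65 × 56.3 = 36.595 now; the founder offers that and keeps 63.405.
Round 2 (the investor proposes): the founder can get 63.405 next round, worth 0.46 × 63.405 = 29.1663 now, so the investor offers 29.1663, keeping 70.8337.
So by rejecting in round 1, the investor gets 70.8337 next round, worth 0.65 × 70.8337 = 46.041905 now.
Offer 55 ≥ 46.041905, so the investor accepts.

Accept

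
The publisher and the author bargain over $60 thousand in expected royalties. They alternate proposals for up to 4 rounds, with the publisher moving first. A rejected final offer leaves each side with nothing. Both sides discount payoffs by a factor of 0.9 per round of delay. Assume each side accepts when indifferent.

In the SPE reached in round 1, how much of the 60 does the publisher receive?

Round 4 (the author proposes): the publisher will accept anything ≥ 0, so the author offers 0 and keeps 60.
Round 3 (the publisher proposes): the author can get 60 next round, worth 0.9 × 60 = 54 now; the publisher offers that and keeps 6.
Round 2 (the author proposes): the publisher can get 6 next round, worth 0.9 × 6 = 5.4 now. The author offers 5.4 and keeps 60 − 5.4 = 54.6.
Round 1 (the publisher proposes): the author can get 54.6 next round, worth 0.9 × 54.6 = 49.14 now; the publisher offers that and keeps 10.86.

10.86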